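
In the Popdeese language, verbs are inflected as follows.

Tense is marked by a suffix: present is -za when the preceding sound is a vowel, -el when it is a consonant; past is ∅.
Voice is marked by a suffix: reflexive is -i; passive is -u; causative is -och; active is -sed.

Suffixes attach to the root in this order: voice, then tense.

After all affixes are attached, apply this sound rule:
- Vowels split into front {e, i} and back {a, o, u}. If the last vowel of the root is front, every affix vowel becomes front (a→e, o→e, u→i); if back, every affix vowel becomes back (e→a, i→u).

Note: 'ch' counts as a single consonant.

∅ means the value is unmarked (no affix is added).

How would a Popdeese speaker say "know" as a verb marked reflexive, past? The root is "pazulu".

Attach voice reflexive -i → pazului.
tense = past: zero marking, form stays pazului.
Apply vowel harmony: pazului → pazuluu.

pazuluu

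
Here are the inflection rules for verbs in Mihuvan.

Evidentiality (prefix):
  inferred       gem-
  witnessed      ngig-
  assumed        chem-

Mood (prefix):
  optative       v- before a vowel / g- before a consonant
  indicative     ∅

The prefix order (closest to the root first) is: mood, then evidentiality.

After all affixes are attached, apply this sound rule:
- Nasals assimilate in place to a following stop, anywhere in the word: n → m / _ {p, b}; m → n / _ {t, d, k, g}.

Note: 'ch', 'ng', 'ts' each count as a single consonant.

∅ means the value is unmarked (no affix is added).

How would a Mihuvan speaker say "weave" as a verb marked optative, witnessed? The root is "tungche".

Attach mood optative g- (before consonant 't') → gtungche.
Attach evidentiality witnessed ngig- → ngiggtungche.
Nasal assimilation: no change.

ngiggtungche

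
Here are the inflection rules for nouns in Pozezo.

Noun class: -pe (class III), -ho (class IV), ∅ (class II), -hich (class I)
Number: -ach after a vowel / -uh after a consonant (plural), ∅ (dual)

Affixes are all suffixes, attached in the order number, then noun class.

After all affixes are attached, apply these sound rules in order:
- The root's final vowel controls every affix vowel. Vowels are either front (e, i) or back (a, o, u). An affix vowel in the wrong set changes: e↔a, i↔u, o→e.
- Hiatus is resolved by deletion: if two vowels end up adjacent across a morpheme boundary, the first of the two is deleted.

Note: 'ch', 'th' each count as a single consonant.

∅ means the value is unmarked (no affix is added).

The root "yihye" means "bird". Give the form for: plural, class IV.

yihyechhe

Attach number plural -ach (after vowel 'e') → yihyeach.
Attach noun class class IV -ho → yihyeachho.
Apply vowel harmony: yihyeachho → yihyeechhe.
Apply vowel deletion: yihyeechhe → yihyechhe.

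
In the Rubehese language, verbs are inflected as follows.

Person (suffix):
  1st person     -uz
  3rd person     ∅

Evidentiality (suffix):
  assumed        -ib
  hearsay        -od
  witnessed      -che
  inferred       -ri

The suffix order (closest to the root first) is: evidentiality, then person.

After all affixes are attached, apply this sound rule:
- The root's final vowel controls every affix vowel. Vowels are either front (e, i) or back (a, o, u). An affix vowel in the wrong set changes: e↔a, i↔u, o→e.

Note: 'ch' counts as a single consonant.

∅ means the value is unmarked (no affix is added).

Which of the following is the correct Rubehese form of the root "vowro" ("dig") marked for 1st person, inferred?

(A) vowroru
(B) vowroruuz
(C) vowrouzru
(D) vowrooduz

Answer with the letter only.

B

Attach evidentiality inferred -ri → vowrori.
Attach person 1st person -uz → vowroriuz.
Apply vowel harmony: vowroriuz → vowroruuz.
So the correct form is vowroruuz, option (B).
(D) vowrooduz is wrong: it uses hearsay instead of inferred for evidentiality.
(A) vowroru is wrong: it uses 3rd person instead of 1st person for person.
(C) vowrouzru is wrong: it has the affixes in the wrong order.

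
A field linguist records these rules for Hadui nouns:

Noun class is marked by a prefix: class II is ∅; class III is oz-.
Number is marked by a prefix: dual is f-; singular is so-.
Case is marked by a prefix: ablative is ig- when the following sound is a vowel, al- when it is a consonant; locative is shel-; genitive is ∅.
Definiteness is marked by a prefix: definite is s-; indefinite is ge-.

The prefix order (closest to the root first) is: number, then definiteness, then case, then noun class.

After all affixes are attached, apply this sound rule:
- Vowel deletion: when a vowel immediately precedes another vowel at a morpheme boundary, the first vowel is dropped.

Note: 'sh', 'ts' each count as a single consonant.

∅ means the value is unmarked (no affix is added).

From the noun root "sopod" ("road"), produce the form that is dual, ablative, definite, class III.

Attach number dual f- → fsopod.
Attach definiteness definite s- → sfsopod.
Attach case ablative al- (before consonant 's') → alsfsopod.
Attach noun class class III oz- → ozalsfsopod.
Vowel deletion: no change.

ozalsfsopod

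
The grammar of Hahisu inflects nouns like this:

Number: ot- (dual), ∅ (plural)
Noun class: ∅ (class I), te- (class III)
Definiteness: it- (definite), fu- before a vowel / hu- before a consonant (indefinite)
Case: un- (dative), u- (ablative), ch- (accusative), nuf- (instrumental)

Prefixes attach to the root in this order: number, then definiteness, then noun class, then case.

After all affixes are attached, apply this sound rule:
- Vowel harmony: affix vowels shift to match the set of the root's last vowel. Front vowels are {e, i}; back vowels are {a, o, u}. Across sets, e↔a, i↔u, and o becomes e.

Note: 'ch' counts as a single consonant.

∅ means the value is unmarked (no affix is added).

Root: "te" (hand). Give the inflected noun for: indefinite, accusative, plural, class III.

number = plural: zero marking, form stays te.
Attach definiteness indefinite hu- (before consonant 't') → hute.
Attach noun class class III te- → tehute.
Attach case accusative ch- → chtehute.
Apply vowel harmony: chtehute → chtehite.

chtehite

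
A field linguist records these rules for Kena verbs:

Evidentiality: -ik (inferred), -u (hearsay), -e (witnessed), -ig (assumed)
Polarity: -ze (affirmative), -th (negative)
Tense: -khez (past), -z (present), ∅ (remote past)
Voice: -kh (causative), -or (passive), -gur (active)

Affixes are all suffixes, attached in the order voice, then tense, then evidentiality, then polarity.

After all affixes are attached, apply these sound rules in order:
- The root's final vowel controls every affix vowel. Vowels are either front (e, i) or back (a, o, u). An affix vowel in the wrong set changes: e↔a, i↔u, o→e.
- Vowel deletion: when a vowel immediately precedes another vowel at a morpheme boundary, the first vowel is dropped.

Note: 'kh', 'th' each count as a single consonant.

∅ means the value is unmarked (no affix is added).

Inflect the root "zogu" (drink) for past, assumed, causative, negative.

zogukhkhazugth

Attach voice causative -kh → zogukh.
Attach tense past -khez → zogukhkhez.
Attach evidentiality assumed -ig → zogukhkhezig.
Attach polarity negative -th → zogukhkhezigth.
Apply vowel harmony: zogukhkhezigth → zogukhkhazugth.
Vowel deletion: no change.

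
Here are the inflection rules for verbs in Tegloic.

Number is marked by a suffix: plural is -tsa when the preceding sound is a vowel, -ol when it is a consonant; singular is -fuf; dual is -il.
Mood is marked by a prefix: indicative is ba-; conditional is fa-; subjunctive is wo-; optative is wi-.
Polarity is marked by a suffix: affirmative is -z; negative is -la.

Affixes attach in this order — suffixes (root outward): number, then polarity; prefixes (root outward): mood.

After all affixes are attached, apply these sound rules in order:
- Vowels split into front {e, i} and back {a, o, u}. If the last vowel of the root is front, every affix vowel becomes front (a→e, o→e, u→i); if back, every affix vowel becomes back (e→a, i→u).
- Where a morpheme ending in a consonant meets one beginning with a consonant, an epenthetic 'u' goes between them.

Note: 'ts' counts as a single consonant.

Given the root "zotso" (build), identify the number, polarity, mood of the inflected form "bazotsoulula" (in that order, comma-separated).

dual, negative, indicative

Segment: ba-zotso-il-la.
number: -il → dual.
polarity: -la → negative.
mood: ba- → indicative.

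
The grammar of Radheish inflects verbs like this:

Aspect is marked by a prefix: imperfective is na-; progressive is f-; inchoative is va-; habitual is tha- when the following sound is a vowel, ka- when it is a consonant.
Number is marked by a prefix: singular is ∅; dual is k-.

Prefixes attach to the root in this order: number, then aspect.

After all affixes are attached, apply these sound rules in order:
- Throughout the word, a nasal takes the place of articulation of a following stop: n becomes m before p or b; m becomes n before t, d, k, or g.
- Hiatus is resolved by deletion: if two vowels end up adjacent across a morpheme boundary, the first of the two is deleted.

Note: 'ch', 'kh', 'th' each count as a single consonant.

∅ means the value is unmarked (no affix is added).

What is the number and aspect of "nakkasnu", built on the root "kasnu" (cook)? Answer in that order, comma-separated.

dual, imperfective

Segment: na-k-kasnu.
number: k- → dual.
aspect: na- → imperfective.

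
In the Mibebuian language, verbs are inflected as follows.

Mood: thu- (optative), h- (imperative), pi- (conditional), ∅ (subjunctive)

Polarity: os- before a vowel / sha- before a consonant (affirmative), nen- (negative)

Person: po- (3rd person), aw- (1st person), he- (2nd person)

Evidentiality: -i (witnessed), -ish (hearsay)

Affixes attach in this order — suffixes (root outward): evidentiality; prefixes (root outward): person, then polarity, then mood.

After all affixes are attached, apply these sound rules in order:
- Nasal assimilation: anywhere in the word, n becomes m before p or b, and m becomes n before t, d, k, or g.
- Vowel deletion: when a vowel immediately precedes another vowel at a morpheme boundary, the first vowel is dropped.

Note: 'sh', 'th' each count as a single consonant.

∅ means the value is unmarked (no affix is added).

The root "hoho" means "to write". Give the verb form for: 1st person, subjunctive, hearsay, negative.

Attach evidentiality hearsay -ish → hohoish.
Attach person 1st person aw- → awhohoish.
Attach polarity negative nen- → nenawhohoish.
mood = subjunctive: zero marking, form stays nenawhohoish.
Nasal assimilation: no change.
Apply vowel deletion: nenawhohoish → nenawhohish.

nenawhohish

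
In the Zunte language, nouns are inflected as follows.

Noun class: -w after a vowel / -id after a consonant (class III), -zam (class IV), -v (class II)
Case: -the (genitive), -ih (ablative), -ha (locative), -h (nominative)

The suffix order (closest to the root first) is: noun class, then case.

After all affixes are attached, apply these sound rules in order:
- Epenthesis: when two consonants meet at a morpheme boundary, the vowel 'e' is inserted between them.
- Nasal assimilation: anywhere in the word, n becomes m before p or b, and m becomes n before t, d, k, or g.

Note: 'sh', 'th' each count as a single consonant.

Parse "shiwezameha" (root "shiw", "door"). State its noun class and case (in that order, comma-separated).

class IV, locative

Segment: shiw-zam-ha.
noun class: -zam → class IV.
case: -ha → locative.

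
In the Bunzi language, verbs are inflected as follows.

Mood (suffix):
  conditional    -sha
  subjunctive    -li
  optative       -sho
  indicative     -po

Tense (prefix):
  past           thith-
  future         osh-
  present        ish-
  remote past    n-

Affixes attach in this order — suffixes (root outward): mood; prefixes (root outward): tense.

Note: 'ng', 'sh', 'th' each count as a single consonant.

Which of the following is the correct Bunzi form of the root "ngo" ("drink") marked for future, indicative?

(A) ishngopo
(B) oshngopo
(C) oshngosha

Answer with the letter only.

Attach tense future osh- → oshngo.
Attach mood indicative -po → oshngopo.
So the correct form is oshngopo, option (B).
(C) oshngosha is wrong: it uses conditional instead of indicative for mood.
(A) ishngopo is wrong: it uses present instead of future for tense.

B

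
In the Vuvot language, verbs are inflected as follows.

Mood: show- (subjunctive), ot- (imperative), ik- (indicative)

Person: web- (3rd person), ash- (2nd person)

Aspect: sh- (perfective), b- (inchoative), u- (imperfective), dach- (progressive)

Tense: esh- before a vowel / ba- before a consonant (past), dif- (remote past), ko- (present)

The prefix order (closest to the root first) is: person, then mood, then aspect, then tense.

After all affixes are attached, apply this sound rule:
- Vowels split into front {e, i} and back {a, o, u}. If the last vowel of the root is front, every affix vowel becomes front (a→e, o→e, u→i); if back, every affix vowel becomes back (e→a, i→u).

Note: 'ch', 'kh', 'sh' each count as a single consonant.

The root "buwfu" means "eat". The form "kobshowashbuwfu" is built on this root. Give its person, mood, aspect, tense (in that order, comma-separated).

2nd person, subjunctive, inchoative, present

Segment: ko-b-show-ash-buwfu.
person: ash- → 2nd person.
mood: show- → subjunctive.
aspect: b- → inchoative.
tense: ko- → present.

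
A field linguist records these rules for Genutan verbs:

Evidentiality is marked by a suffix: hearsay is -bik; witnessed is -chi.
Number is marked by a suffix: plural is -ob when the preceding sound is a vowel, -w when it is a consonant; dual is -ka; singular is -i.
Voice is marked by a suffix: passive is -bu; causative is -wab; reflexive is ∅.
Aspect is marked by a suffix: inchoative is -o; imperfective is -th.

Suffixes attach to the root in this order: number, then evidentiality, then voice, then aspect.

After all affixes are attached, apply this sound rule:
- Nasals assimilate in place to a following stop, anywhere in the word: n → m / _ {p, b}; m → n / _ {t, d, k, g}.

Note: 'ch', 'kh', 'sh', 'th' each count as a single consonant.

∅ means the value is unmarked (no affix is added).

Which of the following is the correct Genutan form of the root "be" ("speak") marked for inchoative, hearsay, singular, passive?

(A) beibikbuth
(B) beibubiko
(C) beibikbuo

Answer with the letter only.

C

Attach number singular -i → bei.
Attach evidentiality hearsay -bik → beibik.
Attach voice passive -bu → beibikbu.
Attach aspect inchoative -o → beibikbuo.
Nasal assimilation: no change.
So the correct form is beibikbuo, option (C).
(B) beibubiko is wrong: it has the affixes in the wrong order.
(A) beibikbuth is wrong: it uses imperfective instead of inchoative for aspect.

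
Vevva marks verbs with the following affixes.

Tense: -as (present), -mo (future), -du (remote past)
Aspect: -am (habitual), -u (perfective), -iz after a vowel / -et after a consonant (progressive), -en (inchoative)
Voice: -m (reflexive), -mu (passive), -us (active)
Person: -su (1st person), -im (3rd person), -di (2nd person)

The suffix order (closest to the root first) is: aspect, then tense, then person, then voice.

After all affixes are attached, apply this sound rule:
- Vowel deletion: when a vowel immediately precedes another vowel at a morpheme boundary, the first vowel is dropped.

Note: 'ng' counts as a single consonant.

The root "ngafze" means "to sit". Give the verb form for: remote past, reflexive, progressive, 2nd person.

ngafzizdudim

Attach aspect progressive -iz (after vowel 'e') → ngafzeiz.
Attach tense remote past -du → ngafzeizdu.
Attach person 2nd person -di → ngafzeizdudi.
Attach voice reflexive -m → ngafzeizdudim.
Apply vowel deletion: ngafzeizdudim → ngafzizdudim.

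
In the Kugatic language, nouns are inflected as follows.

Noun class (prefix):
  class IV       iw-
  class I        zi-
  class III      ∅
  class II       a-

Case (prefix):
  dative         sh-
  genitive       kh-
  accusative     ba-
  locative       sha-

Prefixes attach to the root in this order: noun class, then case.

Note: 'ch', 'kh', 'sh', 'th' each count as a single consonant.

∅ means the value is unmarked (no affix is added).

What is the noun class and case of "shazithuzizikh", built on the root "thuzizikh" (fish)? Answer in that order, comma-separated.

Segment: sha-zi-thuzizikh.
noun class: zi- → class I.
case: sha- → locative.

class I, locative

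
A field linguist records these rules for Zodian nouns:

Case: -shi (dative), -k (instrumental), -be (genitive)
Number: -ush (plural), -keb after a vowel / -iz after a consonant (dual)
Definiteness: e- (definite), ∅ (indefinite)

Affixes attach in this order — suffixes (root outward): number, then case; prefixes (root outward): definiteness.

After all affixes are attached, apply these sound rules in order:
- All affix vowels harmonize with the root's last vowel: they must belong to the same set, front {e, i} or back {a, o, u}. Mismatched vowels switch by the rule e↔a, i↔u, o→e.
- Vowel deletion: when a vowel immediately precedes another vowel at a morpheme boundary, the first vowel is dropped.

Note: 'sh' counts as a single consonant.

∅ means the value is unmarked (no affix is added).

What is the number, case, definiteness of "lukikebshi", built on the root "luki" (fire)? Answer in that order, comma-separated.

dual, dative, indefinite

Segment: luki-keb-shi.
number: -keb/iz → dual.
case: -shi → dative.
definiteness: ∅ → indefinite.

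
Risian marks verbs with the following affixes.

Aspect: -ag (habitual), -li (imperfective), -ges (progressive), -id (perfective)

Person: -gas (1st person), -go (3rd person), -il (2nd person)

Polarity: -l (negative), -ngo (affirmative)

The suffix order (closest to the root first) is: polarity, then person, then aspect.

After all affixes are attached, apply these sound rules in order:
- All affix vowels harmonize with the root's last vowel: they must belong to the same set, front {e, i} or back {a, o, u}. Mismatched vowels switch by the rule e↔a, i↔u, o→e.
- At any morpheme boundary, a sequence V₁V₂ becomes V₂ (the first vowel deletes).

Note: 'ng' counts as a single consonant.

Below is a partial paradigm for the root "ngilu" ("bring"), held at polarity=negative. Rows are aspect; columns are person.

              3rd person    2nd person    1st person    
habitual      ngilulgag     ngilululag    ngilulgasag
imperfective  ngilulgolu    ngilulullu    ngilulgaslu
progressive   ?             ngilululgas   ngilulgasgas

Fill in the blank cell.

Attach polarity negative -l → ngilul.
Attach person 3rd person -go → ngilulgo.
Attach aspect progressive -ges → ngilulgoges.
Apply vowel harmony: ngilulgoges → ngilulgogas.
Vowel deletion: no change.

ngilulgogas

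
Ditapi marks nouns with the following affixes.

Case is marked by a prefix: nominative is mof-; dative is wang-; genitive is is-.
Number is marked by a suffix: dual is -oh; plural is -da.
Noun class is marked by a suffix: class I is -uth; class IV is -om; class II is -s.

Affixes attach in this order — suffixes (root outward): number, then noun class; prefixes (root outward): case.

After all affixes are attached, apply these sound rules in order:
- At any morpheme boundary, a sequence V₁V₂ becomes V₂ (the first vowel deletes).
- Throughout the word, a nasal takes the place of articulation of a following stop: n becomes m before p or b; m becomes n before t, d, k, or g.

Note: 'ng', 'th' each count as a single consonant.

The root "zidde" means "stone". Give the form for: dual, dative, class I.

wangziddohuth

Attach number dual -oh → ziddeoh.
Attach case dative wang- → wangziddeoh.
Attach noun class class I -uth → wangziddeohuth.
Apply vowel deletion: wangziddeohuth → wangziddohuth.
Nasal assimilation: no change.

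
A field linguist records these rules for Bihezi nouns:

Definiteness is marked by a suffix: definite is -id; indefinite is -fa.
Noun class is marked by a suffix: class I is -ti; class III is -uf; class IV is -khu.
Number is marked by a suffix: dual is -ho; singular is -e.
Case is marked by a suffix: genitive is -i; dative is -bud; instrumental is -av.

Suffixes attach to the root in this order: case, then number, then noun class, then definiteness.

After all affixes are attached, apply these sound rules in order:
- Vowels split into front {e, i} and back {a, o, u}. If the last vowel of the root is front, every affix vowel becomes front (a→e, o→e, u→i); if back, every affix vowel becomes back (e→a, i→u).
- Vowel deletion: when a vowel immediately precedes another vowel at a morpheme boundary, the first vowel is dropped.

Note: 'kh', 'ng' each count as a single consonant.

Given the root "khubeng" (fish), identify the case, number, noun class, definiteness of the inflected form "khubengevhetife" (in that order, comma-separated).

Segment: khubeng-av-ho-ti-fa.
case: -av → instrumental.
number: -ho → dual.
noun class: -ti → class I.
definiteness: -fa → indefinite.

instrumental, dual, class I, indefinite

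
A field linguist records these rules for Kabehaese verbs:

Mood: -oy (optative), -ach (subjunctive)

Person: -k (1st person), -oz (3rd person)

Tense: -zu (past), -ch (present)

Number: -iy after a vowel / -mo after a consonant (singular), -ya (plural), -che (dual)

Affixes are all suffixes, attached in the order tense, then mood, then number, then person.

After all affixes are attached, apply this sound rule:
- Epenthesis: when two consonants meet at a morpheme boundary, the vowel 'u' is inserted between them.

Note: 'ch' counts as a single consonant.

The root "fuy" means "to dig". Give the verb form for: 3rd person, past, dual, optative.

Attach tense past -zu → fuyzu.
Attach mood optative -oy → fuyzuoy.
Attach number dual -che → fuyzuoyche.
Attach person 3rd person -oz → fuyzuoycheoz.
Apply epenthesis: fuyzuoycheoz → fuyuzuoyucheoz.

fuyuzuoyucheoz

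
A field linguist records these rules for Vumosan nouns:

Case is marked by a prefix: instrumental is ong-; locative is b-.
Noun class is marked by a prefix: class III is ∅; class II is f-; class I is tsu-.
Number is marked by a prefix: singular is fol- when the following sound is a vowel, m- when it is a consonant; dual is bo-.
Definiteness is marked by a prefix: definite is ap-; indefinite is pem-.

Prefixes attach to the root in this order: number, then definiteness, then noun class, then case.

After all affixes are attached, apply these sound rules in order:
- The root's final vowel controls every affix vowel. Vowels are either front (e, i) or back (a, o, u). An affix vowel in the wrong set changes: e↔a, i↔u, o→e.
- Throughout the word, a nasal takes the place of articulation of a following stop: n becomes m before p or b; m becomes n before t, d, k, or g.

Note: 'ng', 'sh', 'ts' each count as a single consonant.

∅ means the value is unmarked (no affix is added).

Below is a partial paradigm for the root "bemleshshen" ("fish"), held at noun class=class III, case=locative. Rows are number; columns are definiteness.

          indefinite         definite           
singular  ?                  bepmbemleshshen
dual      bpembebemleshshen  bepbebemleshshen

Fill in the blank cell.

Attach number singular m- (before consonant 'b') → mbemleshshen.
Attach definiteness indefinite pem- → pemmbemleshshen.
noun class = class III: zero marking, form stays pemmbemleshshen.
Attach case locative b- → bpemmbemleshshen.
Vowel harmony: no change.
Nasal assimilation: no change.

bpemmbemleshshen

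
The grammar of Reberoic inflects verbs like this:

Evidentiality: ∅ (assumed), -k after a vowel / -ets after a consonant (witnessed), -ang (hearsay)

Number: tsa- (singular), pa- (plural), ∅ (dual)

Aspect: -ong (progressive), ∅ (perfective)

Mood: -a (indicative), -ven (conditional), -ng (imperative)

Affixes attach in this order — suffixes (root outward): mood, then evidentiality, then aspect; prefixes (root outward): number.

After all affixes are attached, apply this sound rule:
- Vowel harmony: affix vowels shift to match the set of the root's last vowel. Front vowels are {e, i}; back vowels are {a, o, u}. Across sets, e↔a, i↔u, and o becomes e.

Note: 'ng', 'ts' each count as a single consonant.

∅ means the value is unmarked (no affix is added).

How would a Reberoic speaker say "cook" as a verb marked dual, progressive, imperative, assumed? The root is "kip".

kipngeng

Attach mood imperative -ng → kipng.
evidentiality = assumed: zero marking, form stays kipng.
Attach aspect progressive -ong → kipngong.
number = dual: zero marking, form stays kipngong.
Apply vowel harmony: kipngong → kipngeng.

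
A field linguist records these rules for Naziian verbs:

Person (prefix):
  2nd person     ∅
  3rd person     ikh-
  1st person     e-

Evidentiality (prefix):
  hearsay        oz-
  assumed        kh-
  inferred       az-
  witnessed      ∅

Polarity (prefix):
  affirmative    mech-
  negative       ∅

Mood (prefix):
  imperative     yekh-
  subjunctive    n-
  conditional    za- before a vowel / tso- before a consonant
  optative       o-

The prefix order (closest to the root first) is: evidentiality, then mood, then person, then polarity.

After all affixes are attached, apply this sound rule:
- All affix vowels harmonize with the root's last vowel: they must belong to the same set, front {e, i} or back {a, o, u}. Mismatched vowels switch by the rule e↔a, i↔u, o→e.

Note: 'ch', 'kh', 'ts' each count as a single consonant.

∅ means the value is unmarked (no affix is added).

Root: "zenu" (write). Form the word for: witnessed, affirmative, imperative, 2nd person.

machyakhzenu

evidentiality = witnessed: zero marking, form stays zenu.
Attach mood imperative yekh- → yekhzenu.
person = 2nd person: zero marking, form stays yekhzenu.
Attach polarity affirmative mech- → mechyekhzenu.
Apply vowel harmony: mechyekhzenu → machyakhzenu.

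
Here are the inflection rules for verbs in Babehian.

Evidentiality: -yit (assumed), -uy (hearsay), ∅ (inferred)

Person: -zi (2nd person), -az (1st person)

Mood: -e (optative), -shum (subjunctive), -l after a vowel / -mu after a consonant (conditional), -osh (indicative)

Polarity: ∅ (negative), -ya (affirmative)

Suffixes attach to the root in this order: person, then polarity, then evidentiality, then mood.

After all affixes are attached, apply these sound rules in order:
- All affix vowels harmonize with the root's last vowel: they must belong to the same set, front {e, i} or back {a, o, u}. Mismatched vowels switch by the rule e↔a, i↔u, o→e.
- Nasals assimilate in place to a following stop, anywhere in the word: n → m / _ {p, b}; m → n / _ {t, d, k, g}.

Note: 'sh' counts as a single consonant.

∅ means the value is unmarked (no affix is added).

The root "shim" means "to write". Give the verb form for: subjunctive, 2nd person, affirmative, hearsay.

Attach person 2nd person -zi → shimzi.
Attach polarity affirmative -ya → shimziya.
Attach evidentiality hearsay -uy → shimziyauy.
Attach mood subjunctive -shum → shimziyauyshum.
Apply vowel harmony: shimziyauyshum → shimziyeiyshim.
Nasal assimilation: no change.

shimziyeiyshim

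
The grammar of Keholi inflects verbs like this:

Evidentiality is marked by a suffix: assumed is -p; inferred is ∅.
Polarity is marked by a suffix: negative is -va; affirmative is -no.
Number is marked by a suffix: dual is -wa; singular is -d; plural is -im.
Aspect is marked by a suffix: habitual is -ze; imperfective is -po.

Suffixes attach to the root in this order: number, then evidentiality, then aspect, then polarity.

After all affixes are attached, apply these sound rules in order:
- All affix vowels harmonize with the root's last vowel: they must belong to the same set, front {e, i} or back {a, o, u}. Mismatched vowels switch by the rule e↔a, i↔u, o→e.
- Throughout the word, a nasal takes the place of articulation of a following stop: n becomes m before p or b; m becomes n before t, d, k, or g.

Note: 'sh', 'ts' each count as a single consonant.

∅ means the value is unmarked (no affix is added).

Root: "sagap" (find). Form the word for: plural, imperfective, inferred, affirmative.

sagapumpono

Attach number plural -im → sagapim.
evidentiality = inferred: zero marking, form stays sagapim.
Attach aspect imperfective -po → sagapimpo.
Attach polarity affirmative -no → sagapimpono.
Apply vowel harmony: sagapimpono → sagapumpono.
Nasal assimilation: no change.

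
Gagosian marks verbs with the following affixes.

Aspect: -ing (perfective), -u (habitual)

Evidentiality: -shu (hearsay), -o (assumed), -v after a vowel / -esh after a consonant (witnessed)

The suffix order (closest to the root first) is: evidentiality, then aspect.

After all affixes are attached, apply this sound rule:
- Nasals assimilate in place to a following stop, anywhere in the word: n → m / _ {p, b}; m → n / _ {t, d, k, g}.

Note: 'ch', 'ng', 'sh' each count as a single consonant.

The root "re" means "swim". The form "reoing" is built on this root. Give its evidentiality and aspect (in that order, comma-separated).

Segment: re-o-ing.
evidentiality: -o → assumed.
aspect: -ing → perfective.

assumed, perfective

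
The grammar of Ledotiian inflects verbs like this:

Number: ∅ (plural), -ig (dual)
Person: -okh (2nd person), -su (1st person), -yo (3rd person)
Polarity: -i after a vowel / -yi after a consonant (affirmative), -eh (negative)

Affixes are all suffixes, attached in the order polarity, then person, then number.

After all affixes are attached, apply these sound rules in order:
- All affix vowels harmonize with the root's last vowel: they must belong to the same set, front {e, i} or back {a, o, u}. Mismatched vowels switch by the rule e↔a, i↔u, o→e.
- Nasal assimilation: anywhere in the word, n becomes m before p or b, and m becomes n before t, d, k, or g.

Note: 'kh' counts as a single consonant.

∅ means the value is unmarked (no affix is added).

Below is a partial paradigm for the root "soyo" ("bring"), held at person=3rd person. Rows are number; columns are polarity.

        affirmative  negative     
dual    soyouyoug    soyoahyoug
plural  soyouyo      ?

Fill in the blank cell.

soyoahyo

Attach polarity negative -eh → soyoeh.
Attach person 3rd person -yo → soyoehyo.
number = plural: zero marking, form stays soyoehyo.
Apply vowel harmony: soyoehyo → soyoahyo.
Nasal assimilation: no change.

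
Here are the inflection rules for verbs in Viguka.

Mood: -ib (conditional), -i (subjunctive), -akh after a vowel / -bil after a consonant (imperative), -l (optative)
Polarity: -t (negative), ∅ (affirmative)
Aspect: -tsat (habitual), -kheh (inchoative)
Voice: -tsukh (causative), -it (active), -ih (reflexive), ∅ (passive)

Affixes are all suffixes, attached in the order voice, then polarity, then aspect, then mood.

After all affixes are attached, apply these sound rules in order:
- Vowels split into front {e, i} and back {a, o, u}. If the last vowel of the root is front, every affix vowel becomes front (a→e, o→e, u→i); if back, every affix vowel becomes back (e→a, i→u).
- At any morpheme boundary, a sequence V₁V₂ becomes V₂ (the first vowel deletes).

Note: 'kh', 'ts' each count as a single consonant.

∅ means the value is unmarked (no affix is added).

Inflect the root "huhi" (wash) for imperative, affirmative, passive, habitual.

huhitsetbil

voice = passive: zero marking, form stays huhi.
polarity = affirmative: zero marking, form stays huhi.
Attach aspect habitual -tsat → huhitsat.
Attach mood imperative -bil (after consonant 't') → huhitsatbil.
Apply vowel harmony: huhitsatbil → huhitsetbil.
Vowel deletion: no change.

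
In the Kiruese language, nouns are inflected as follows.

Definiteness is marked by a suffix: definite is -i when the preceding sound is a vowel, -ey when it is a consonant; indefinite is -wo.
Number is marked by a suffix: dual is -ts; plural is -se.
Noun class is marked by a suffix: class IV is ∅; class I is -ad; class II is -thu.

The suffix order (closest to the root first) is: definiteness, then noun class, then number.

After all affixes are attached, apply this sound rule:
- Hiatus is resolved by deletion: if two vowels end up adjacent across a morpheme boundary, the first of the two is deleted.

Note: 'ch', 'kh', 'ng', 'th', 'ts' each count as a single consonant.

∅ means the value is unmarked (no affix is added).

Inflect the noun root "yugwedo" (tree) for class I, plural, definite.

yugwedadse

Attach definiteness definite -i (after vowel 'o') → yugwedoi.
Attach noun class class I -ad → yugwedoiad.
Attach number plural -se → yugwedoiadse.
Apply vowel deletion: yugwedoiadse → yugwedadse.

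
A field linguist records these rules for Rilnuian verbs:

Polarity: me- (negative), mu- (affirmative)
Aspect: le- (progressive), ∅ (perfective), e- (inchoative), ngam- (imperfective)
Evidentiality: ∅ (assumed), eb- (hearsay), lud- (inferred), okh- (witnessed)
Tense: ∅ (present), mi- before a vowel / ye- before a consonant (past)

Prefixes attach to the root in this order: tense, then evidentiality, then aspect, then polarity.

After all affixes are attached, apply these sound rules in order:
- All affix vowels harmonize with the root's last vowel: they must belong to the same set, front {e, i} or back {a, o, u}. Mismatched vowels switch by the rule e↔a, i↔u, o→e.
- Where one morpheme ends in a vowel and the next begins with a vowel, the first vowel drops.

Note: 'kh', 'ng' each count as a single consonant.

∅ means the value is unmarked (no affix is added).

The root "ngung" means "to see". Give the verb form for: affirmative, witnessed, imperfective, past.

mungamokhyangung

Attach tense past ye- (before consonant 'ng') → yengung.
Attach evidentiality witnessed okh- → okhyengung.
Attach aspect imperfective ngam- → ngamokhyengung.
Attach polarity affirmative mu- → mungamokhyengung.
Apply vowel harmony: mungamokhyengung → mungamokhyangung.
Vowel deletion: no change.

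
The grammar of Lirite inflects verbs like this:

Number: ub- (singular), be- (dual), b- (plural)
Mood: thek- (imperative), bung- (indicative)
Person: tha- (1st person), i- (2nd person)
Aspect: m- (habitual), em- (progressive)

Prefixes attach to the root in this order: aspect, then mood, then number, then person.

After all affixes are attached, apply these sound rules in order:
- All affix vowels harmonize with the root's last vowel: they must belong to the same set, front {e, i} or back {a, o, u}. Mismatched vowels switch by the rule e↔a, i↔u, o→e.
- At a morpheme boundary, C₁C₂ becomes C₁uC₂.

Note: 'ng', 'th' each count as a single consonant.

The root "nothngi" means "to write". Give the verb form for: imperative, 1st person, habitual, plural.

Attach aspect habitual m- → mnothngi.
Attach mood imperative thek- → thekmnothngi.
Attach number plural b- → bthekmnothngi.
Attach person 1st person tha- → thabthekmnothngi.
Apply vowel harmony: thabthekmnothngi → thebthekmnothngi.
Apply epenthesis: thebthekmnothngi → thebuthekumunothngi.

thebuthekumunothngi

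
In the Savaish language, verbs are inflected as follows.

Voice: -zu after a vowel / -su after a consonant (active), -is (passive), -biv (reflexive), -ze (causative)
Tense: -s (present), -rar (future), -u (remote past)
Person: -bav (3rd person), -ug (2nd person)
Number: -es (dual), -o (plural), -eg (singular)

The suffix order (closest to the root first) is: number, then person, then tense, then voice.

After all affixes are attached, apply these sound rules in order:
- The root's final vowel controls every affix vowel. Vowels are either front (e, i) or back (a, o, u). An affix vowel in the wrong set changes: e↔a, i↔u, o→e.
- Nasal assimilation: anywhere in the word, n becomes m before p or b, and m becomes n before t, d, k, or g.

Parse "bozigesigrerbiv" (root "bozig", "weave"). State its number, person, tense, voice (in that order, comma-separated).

Segment: bozig-es-ug-rar-biv.
number: -es → dual.
person: -ug → 2nd person.
tense: -rar → future.
voice: -biv → reflexive.

dual, 2nd person, future, reflexive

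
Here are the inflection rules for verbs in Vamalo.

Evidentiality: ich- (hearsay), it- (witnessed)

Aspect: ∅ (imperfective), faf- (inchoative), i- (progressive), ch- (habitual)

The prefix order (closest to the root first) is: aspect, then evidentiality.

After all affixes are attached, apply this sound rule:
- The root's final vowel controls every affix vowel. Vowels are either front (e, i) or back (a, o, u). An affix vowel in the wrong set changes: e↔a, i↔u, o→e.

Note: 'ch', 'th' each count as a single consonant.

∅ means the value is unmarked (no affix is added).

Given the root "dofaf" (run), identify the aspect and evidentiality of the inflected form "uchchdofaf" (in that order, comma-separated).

habitual, hearsay

Segment: ich-ch-dofaf.
aspect: ch- → habitual.
evidentiality: ich- → hearsay.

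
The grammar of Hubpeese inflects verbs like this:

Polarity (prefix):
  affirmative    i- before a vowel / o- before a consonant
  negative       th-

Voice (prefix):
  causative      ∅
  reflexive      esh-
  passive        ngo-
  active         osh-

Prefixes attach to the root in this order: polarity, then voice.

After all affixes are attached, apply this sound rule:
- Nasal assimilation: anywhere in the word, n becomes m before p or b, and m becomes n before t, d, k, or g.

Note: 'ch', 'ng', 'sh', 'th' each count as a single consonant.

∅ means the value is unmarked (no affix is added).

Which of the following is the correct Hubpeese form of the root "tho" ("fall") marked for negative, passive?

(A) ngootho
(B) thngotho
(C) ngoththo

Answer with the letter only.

Attach polarity negative th- → ththo.
Attach voice passive ngo- → ngoththo.
Nasal assimilation: no change.
So the correct form is ngoththo, option (C).
(B) thngotho is wrong: it has the affixes in the wrong order.
(A) ngootho is wrong: it uses affirmative instead of negative for polarity.

C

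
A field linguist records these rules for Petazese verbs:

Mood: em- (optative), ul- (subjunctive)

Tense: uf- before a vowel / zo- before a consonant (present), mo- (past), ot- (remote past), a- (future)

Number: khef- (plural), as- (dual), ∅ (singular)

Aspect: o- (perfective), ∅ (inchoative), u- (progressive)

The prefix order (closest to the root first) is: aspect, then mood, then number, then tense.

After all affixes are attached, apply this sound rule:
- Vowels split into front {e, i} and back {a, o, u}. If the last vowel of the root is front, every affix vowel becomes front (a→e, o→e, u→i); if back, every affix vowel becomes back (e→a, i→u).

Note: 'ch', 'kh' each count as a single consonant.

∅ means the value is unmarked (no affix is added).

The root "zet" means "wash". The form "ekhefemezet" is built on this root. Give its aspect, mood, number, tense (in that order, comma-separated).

perfective, optative, plural, future

Segment: a-khef-em-o-zet.
aspect: o- → perfective.
mood: em- → optative.
number: khef- → plural.
tense: a- → future.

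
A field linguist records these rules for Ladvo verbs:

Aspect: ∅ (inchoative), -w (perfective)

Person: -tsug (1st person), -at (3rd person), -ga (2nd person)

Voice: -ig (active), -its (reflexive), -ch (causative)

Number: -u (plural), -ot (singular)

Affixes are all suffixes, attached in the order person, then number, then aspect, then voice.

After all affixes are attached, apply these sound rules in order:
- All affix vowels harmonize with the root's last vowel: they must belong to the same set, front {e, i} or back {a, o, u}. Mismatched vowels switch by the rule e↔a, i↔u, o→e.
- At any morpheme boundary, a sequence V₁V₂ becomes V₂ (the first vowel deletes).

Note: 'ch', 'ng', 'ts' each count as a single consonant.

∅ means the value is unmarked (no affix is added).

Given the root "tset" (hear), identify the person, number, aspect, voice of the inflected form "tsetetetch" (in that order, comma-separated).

Segment: tset-at-ot-ch.
person: -at → 3rd person.
number: -ot → singular.
aspect: ∅ → inchoative.
voice: -ch → causative.

3rd person, singular, inchoative, causative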